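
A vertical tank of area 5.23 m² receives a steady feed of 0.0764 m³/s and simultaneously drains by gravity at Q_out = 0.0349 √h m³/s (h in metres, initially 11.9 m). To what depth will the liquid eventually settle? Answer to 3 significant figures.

4.79 m

Level balance: A dh/dt = 0.0764 − 0.0349 √h. Setting dh/dt = 0:
Q_in = 0.0349 √h_ss ⇒ √h_ss = 0.0764/0.0349 = 2.1891.
h_ss = 2.1891² = 4.7922 m. (Since h₀ = 11.9 m > h_ss, the level will fall toward this value.)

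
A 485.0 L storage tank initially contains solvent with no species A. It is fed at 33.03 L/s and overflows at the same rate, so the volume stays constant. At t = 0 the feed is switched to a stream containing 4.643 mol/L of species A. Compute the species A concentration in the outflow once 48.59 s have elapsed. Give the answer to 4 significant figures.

Transient balance on the dissolved component: V dC/dt = Q(C_in − C).
Rewrite as dC/dt + C/τ = C_in/τ, τ = V/Q = 14.6836 s.
Solution: C(t) = C_in + (C₀ − C_in) e^(−t/τ).
C(48.59) = 4.643 + (0 − 4.643)·e^(−48.59/14.6836) = 4.643 + (-4.64300)·0.0365480 = 4.47331 mol/L.

4.473 mol/L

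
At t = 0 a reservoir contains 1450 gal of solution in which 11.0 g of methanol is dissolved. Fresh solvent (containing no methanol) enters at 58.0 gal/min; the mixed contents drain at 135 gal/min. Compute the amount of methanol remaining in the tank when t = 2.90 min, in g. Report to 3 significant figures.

8.20 g

Total volume: dV/dt = Q_in − Q_out = -77.000 gal/min, so V(t) = 1450 − 77.000 t and V(2.90) = 1226.7 gal.
No methanol enters, so dm/dt = −Q_out · (m/V).
Separate: dm/m = −Q_out dt/V(t) ⇒ ln(m/m₀) = −(Q_out/(Q_in−Q_out)) ln(V/V₀).
m = m₀ (V₀/V)^(Q_out/(Q_in−Q_out)) = 11.0 × (1450/1226.7)^(-1.7532) = 8.2046 g.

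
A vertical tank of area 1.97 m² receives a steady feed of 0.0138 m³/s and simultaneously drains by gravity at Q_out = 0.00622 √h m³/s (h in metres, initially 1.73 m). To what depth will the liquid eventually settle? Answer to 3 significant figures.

Accumulation of liquid (constant cross-section A): A dh/dt = Q_in − 0.00622 √h. At steady state dh/dt = 0:
Q_in = 0.00622 √h_ss ⇒ √h_ss = 0.0138/0.00622 = 2.2186.
h_ss = 2.2186² = 4.9224 m. (Since h₀ = 1.73 m < h_ss, the level will rise toward this value.)

4.92 m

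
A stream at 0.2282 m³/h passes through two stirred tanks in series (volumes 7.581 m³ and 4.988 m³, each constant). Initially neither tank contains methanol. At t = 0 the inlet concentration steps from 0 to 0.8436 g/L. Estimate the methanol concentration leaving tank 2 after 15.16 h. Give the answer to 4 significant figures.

0.09195 g/L

Each tank obeys Vᵢ dCᵢ/dt = Q(Cᵢ₋₁ − Cᵢ), so τᵢ = Vᵢ/Q.
τ₁ = 7.581/0.2282 = 33.2209 h; τ₂ = 4.988/0.2282 = 21.8580 h.
Tank 1: C₁ = C_in(1 − e^(−t/τ₁)). Tank 2 (τ₁ ≠ τ₂): C₂ = C_in[1 − (τ₁ e^(−t/τ₁) − τ₂ e^(−t/τ₂))/(τ₁ − τ₂)].
At t = 15.16: e^(−t/τ₁) = 0.633599, e^(−t/τ₂) = 0.499790.
C₂ = 0.8436·[1 − (33.2209·0.633599 − 21.8580·0.499790)/(11.3628)] = 0.8436·0.109002 = 0.0919544 g/L.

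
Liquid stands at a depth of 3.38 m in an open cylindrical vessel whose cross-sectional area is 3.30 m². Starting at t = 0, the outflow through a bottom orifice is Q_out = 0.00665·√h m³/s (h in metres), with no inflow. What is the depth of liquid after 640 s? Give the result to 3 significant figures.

Volume balance on the tank: A dh/dt = −0.00665 √h.
Separate and integrate: 2(√h − √h₀) = −(0.00665/A) t.
√h = √3.38 − 0.00665·640/(2·3.30) = 1.8385 − 0.64485 = 1.1936.
h = 1.1936² = 1.4248 m.

1.42 m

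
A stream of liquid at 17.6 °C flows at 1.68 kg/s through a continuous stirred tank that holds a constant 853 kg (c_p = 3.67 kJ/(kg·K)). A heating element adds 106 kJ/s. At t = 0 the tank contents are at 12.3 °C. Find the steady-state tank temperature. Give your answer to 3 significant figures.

34.8 °C

Heat balance on the well-mixed liquid: M c_p dT/dt = ṁ c_p (T_in − T) + 106.
At steady state dT/dt = 0 ⇒ T_ss = T_in + Q̇/(ṁ c_p) = 17.6 + 106/(1.68·3.67) = 34.792 °C.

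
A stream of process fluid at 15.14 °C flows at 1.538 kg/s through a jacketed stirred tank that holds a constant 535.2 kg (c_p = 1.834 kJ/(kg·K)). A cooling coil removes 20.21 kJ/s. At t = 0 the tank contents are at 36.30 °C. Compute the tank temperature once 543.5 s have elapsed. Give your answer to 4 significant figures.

Unsteady energy balance on the tank contents: M c_p dT/dt = ṁ c_p (T_in − T) − 20.21.
Rearrange: dT/dt = (T_ss − T)/τ with τ = M/ṁ = 347.984 s and T_ss = T_in − Q̇/(ṁ c_p) = 7.97509 °C.
T approaches T_ss exponentially: T(t) = T_ss + (T₀ − T_ss) e^(−t/τ).
T(543.5) = 7.97509 + (28.3249)·e^(−543.5/347.984) = 7.97509 + (28.3249)·0.209747 = 13.9162 °C.

13.92 °C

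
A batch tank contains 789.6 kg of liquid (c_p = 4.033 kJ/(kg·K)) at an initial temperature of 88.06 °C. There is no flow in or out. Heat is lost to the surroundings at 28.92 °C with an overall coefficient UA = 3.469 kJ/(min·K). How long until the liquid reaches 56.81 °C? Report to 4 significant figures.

690.0 min

M c_p dT/dt = −UA(T − T_amb).
τ = M c_p/UA = 917.975 min; T_ss = T_amb = 28.9200 °C.
T(t) = T_ss + (T₀ − T_ss)e^(−t/τ); set T = 56.81:
t = −τ ln[(T − T_ss)/(T₀ − T_ss)] = −917.975 · ln(0.471593) = 689.986 min.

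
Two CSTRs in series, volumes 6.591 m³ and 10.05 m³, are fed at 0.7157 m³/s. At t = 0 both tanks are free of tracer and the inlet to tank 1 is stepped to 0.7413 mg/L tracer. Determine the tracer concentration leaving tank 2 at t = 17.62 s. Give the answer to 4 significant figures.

Each tank obeys Vᵢ dCᵢ/dt = Q(Cᵢ₋₁ − Cᵢ), so τᵢ = Vᵢ/Q.
τ₁ = 6.591/0.7157 = 9.20917 s; τ₂ = 10.05/0.7157 = 14.0422 s.
Tank 1: C₁ = C_in(1 − e^(−t/τ₁)). Tank 2 (τ₁ ≠ τ₂): C₂ = C_in[1 − (τ₁ e^(−t/τ₁) − τ₂ e^(−t/τ₂))/(τ₁ − τ₂)].
At t = 17.62: e^(−t/τ₁) = 0.147591, e^(−t/τ₂) = 0.285136.
C₂ = 0.7413·[1 − (9.20917·0.147591 − 14.0422·0.285136)/(-4.83303)] = 0.7413·0.452777 = 0.335644 mg/L.

0.3356 mg/L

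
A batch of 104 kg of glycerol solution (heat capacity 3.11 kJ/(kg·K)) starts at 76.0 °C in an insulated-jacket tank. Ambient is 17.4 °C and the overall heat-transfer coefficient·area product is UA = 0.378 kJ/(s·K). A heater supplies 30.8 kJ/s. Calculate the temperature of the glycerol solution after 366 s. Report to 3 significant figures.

84.0 °C

Unsteady energy balance on the tank contents: M c_p dT/dt = −UA(T − T_amb) + Q̇.
dT/dt = (T_ss − T)/τ with T_ss = T_amb + Q̇/UA = 17.4 + 30.8/0.378 = 98.881 °C, τ = M c_p/UA = 104·3.11/0.378 = 855.66 s.
This is linear first-order; T(t) = T_ss + (T₀ − T_ss) e^(−t/τ).
T(366) = 98.881 + (-22.881)·0.65198 = 83.963 °C.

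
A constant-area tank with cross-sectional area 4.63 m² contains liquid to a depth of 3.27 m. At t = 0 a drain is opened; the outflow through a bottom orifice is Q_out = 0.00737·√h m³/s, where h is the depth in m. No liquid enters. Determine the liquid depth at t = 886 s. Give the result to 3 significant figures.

Accumulation of liquid (constant cross-section A): A dh/dt = −0.00737 √h.
This is separable: 2 d(√h)/dt = −0.00737/A, so √h = √h₀ − (0.00737/(2A)) t.
√h = √3.27 − 0.00737·886/(2·4.63) = 1.8083 − 0.70516 = 1.1031.
h = 1.1031² = 1.2169 m.

1.22 m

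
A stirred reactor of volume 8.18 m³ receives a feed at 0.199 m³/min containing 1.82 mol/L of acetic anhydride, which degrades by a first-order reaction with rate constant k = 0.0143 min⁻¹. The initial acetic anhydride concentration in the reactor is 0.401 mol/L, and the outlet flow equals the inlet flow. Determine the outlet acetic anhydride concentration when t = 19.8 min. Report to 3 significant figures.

Accumulation = in − out − consumed: V dC/dt = Q C_in − Q C − k V C.
This is linear with rate a = Q/V + k = 0.038628 min⁻¹.
C_ss = Q C_in/(Q + kV) = 1.1462 mol/L; C(t) = C_ss + (C₀ − C_ss) e^(−a t).
C(19.8) = 1.1462 + (-0.74523)·e^(−0.038628·19.8) = 1.1462 + (-0.74523)·0.46541 = 0.79939 mol/L.

0.799 mol/L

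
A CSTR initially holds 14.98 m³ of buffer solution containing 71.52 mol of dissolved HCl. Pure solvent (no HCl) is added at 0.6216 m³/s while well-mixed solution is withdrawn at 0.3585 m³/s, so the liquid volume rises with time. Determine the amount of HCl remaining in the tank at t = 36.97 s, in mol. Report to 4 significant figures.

Let m(t) be the amount of HCl. Volume: V(t) = V₀ + (Q_in − Q_out) t = 14.98 + 0.263100 t; V(36.97) = 24.7068 m³.
No HCl enters, so dm/dt = −Q_out · (m/V).
Separate: dm/m = −Q_out dt/V(t) ⇒ ln(m/m₀) = −(Q_out/(Q_in−Q_out)) ln(V/V₀).
m = m₀ (V₀/V)^(Q_out/(Q_in−Q_out)) = 71.52 × (14.98/24.7068)^(1.36260) = 36.1683 mol.

36.17 mol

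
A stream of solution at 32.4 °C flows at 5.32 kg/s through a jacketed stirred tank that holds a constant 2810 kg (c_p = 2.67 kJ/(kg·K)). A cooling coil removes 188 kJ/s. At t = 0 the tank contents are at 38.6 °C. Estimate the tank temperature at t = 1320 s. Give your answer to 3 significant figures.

M c_p dT/dt = ṁ c_p (T_in − T) − Q̇.
Rearrange: dT/dt = (T_ss − T)/τ with τ = M/ṁ = 528.20 s and T_ss = T_in − Q̇/(ṁ c_p) = 19.165 °C.
This is linear first-order; T(t) = T_ss + (T₀ − T_ss) e^(−t/τ).
T(1320) = 19.165 + (19.435)·e^(−1320/528.20) = 19.165 + (19.435)·0.082161 = 20.761 °C.

20.8 °C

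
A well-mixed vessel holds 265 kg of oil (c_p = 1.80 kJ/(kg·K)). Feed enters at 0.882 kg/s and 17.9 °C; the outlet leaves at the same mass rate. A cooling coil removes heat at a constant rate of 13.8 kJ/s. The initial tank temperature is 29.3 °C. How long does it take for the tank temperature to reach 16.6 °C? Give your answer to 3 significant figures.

M c_p dT/dt = ṁ c_p (T_in − T) − Q̇.
τ = M/ṁ = 300.45 s; T_ss = T_in − Q̇/(ṁ c_p) = 9.2076 °C.
T(t) = T_ss + (T₀ − T_ss) e^(−t/τ). Set T = 16.6:
e^(−t/τ) = (16.6 − 9.2076)/(29.3 − 9.2076) = 0.36792
t = −300.45 · ln(0.36792) = 300.42 s.

300 s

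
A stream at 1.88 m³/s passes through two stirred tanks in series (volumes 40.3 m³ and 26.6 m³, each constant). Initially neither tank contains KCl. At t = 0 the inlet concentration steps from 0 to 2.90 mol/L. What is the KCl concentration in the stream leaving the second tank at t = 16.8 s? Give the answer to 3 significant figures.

Species balance on tank i: dCᵢ/dt = (Cᵢ₋₁ − Cᵢ)/τᵢ with τᵢ = Vᵢ/Q.
τ₁ = 40.3/1.88 = 21.436 s; τ₂ = 26.6/1.88 = 14.149 s.
Tank 1: C₁ = C_in(1 − e^(−t/τ₁)). Tank 2 (τ₁ ≠ τ₂): C₂ = C_in[1 − (τ₁ e^(−t/τ₁) − τ₂ e^(−t/τ₂))/(τ₁ − τ₂)].
At t = 16.8: e^(−t/τ₁) = 0.45670, e^(−t/τ₂) = 0.30502.
C₂ = 2.90·[1 − (21.436·0.45670 − 14.149·0.30502)/(7.2872)] = 2.90·0.24879 = 0.72150 mol/L.

0.722 mol/L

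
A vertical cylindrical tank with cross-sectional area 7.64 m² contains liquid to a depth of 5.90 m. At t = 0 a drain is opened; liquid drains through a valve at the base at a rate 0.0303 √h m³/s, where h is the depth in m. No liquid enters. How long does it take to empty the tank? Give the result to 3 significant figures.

1220 s

Unsteady balance on liquid volume: A dh/dt = −0.0303 √h.
∫ h^(−1/2) dh = −(0.0303/A) ∫ dt, giving 2√h = 2√h₀ − (0.0303/A) t.
Tank is empty when √h = 0: t_empty = 2A√h₀/0.0303.
t_empty = 2·7.64·√5.90/0.0303 = 15.280·2.4290/0.0303 = 1224.9 s.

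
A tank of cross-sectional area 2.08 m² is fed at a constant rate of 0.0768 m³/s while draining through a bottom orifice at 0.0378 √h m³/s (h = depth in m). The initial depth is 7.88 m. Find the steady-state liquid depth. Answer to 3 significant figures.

Level balance: A dh/dt = 0.0768 − 0.0378 √h. Setting dh/dt = 0:
Q_in = 0.0378 √h_ss ⇒ √h_ss = 0.0768/0.0378 = 2.0317.
h_ss = 2.0317² = 4.1280 m. (Since h₀ = 7.88 m > h_ss, the level will fall toward this value.)

4.13 m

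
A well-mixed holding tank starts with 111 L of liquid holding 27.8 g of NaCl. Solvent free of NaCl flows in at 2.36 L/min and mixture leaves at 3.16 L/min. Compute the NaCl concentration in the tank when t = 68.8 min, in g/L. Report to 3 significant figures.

Let m(t) be the amount of NaCl. Volume: V(t) = V₀ + (Q_in − Q_out) t = 111 − 0.80000 t; V(68.8) = 55.960 L.
No NaCl enters, so dm/dt = −Q_out · (m/V).
Separate: dm/m = −Q_out dt/V(t) ⇒ ln(m/m₀) = −(Q_out/(Q_in−Q_out)) ln(V/V₀).
m = m₀ (V₀/V)^(Q_out/(Q_in−Q_out)) = 27.8 × (111/55.960)^(-3.9500) = 1.8584 g.
C = m/V = 1.8584/55.960 = 0.033209 g/L.

0.0332 g/L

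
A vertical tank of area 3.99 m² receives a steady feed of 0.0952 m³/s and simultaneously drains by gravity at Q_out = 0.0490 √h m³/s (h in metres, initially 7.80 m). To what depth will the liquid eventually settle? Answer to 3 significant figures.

3.77 m

Level balance: A dh/dt = 0.0952 − 0.0490 √h. Setting dh/dt = 0:
Q_in = 0.0490 √h_ss ⇒ √h_ss = 0.0952/0.0490 = 1.9429.
h_ss = 1.9429² = 3.7747 m. (Since h₀ = 7.80 m > h_ss, the level will fall toward this value.)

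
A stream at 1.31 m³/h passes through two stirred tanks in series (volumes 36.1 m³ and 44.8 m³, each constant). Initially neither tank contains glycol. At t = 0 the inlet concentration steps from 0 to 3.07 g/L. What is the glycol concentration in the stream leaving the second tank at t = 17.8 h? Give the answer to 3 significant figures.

0.353 g/L

Each tank obeys Vᵢ dCᵢ/dt = Q(Cᵢ₋₁ − Cᵢ), so τᵢ = Vᵢ/Q.
τ₁ = 36.1/1.31 = 27.557 h; τ₂ = 44.8/1.31 = 34.198 h.
Tank 1: C₁ = C_in(1 − e^(−t/τ₁)). Tank 2 (τ₁ ≠ τ₂): C₂ = C_in[1 − (τ₁ e^(−t/τ₁) − τ₂ e^(−t/τ₂))/(τ₁ − τ₂)].
At t = 17.8: e^(−t/τ₁) = 0.52418, e^(−t/τ₂) = 0.59423.
C₂ = 3.07·[1 − (27.557·0.52418 − 34.198·0.59423)/(-6.6412)] = 3.07·0.11509 = 0.35333 g/L.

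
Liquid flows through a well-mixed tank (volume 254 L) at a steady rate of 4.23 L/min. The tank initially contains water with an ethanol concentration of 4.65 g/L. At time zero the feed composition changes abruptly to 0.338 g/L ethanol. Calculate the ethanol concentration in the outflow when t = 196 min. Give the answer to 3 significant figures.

0.503 g/L

Mass balance on the solute (V constant): V dC/dt = Q(C_in − C).
Rewrite as dC/dt + C/τ = C_in/τ, τ = V/Q = 60.047 min.
Solution: C(t) = C_in + (C₀ − C_in) e^(−t/τ).
C(196) = 0.338 + (4.65 − 0.338)·e^(−196/60.047) = 0.338 + (4.3120)·0.038232 = 0.50285 g/L.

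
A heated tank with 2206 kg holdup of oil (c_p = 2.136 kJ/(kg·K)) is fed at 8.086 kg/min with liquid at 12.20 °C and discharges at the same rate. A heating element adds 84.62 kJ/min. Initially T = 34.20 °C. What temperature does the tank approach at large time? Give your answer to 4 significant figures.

M c_p dT/dt = ṁ c_p (T_in − T) + Q̇.
At steady state dT/dt = 0 ⇒ T_ss = T_in + Q̇/(ṁ c_p) = 12.20 + 84.62/(8.086·2.136) = 17.0993 °C.

17.10 °C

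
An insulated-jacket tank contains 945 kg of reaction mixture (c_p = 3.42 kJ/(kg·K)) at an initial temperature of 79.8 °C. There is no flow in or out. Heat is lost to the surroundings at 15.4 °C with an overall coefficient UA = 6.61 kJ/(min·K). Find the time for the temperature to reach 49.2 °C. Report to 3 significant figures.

First-law balance (no shaft work): M c_p dT/dt = −UA(T − T_amb).
τ = M c_p/UA = 488.94 min; T_ss = T_amb = 15.400 °C.
T(t) = T_ss + (T₀ − T_ss)e^(−t/τ); set T = 49.2:
t = −τ ln[(T − T_ss)/(T₀ − T_ss)] = −488.94 · ln(0.52484) = 315.20 min.

315 min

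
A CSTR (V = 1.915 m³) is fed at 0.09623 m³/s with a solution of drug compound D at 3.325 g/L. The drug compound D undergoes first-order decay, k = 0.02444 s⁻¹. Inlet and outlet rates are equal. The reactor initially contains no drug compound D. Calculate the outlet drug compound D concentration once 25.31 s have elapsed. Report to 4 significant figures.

V dC/dt = Q(C_in − C) − k V C.
This is linear with rate a = Q/V + k = 0.0746907 s⁻¹.
C_ss = Q C_in/(Q + kV) = 2.23701 g/L; C(t) = C_ss + (C₀ − C_ss) e^(−a t).
C(25.31) = 2.23701 + (-2.23701)·e^(−0.0746907·25.31) = 2.23701 + (-2.23701)·0.151008 = 1.89920 g/L.

1.899 g/L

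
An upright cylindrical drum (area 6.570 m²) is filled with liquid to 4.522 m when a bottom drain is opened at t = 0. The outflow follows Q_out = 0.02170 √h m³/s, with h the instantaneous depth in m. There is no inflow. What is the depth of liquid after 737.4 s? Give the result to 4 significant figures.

0.8258 m

Mass balance (ρ constant): A dh/dt = −0.02170 √h.
∫ h^(−1/2) dh = −(0.02170/A) ∫ dt, giving 2√h = 2√h₀ − (0.02170/A) t.
√h = √4.522 − 0.02170·737.4/(2·6.570) = 2.12650 − 1.21778 = 0.908723.
h = 0.908723² = 0.825778 m.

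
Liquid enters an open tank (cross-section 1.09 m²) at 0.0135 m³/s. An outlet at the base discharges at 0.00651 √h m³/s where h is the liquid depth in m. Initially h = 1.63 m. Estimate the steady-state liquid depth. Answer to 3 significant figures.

4.30 m

Mass balance (ρ constant): A dh/dt = Q_in − 0.00651 √h. At steady state dh/dt = 0:
Q_in = 0.00651 √h_ss ⇒ √h_ss = 0.0135/0.00651 = 2.0737.
h_ss = 2.0737² = 4.3004 m. (Since h₀ = 1.63 m < h_ss, the level will rise toward this value.)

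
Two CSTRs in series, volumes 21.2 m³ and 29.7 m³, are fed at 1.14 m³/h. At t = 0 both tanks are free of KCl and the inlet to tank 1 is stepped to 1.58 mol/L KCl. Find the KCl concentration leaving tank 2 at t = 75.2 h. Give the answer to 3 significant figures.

Time constants: τᵢ = Vᵢ/Q for each well-mixed tank.
τ₁ = 21.2/1.14 = 18.596 h; τ₂ = 29.7/1.14 = 26.053 h.
Solving the cascade with C₁(0)=C₂(0)=0 gives C₂(t) = C_in[1 − (τ₁ e^(−t/τ₁) − τ₂ e^(−t/τ₂))/(τ₁ − τ₂)].
At t = 75.2: e^(−t/τ₁) = 0.017531, e^(−t/τ₂) = 0.055773.
C₂ = 1.58·[1 − (18.596·0.017531 − 26.053·0.055773)/(-7.4561)] = 1.58·0.84885 = 1.3412 mol/L.

1.34 mol/L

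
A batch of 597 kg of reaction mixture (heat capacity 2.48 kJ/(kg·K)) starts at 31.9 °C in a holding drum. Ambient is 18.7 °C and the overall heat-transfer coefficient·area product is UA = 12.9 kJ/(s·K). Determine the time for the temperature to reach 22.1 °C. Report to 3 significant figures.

M c_p dT/dt = −UA(T − T_amb).
τ = M c_p/UA = 114.77 s; T_ss = T_amb = 18.700 °C.
T(t) = T_ss + (T₀ − T_ss)e^(−t/τ); set T = 22.1:
t = −τ ln[(T − T_ss)/(T₀ − T_ss)] = −114.77 · ln(0.25758) = 155.68 s.

156 s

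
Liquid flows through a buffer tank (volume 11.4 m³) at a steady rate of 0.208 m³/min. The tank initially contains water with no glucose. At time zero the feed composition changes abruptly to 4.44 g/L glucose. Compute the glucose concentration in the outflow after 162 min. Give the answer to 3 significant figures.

Mass balance on the solute (V constant): V dC/dt = Q(C_in − C).
Time constant τ = V/Q = 11.4/0.208 = 54.808 min.
C approaches C_in exponentially: C(t) = C_in + (C₀ − C_in) e^(−t/τ).
C(162) = 4.44 + (0 − 4.44)·e^(−162/54.808) = 4.44 + (-4.4400)·0.052038 = 4.2090 g/L.

4.21 g/L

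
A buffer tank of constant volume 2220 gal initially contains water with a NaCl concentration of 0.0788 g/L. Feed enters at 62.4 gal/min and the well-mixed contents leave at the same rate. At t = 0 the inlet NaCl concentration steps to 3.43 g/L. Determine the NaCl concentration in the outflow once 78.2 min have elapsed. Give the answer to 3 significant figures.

Species balance on the tank: V dC/dt = Q(C_in − C).
So dC/dt = (C_in − C)/τ with τ = V/Q = 2220/62.4 = 35.577 min.
C approaches C_in exponentially: C(t) = C_in + (C₀ − C_in) e^(−t/τ).
C(78.2) = 3.43 + (0.0788 − 3.43)·e^(−78.2/35.577) = 3.43 + (-3.3512)·0.11102 = 3.0580 g/L.

3.06 g/L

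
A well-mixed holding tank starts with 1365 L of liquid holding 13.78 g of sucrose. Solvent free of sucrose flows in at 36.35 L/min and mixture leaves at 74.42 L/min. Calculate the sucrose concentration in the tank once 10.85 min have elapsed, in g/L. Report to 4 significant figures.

Let m(t) be the amount of sucrose. Volume: V(t) = V₀ + (Q_in − Q_out) t = 1365 − 38.0700 t; V(10.85) = 951.940 L.
Species balance (pure solvent in): dm/dt = −Q_out · m/V(t).
dm/m = −Q_out dt/(V₀ − 38.0700 t); integrating gives ln(m/m₀) = −(Q_out/(Q_in−Q_out)) ln(V/V₀).
m = m₀ (V₀/V)^(Q_out/(Q_in−Q_out)) = 13.78 × (1365/951.940)^(-1.95482) = 6.81201 g.
C = m/V = 6.81201/951.940 = 0.00715592 g/L.

0.007156 g/L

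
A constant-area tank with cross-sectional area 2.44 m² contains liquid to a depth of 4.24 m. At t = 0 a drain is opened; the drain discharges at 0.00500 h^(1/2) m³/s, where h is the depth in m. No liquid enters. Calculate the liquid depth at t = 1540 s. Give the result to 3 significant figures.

Unsteady balance on liquid volume: A dh/dt = −0.00500 √h.
∫ h^(−1/2) dh = −(0.00500/A) ∫ dt, giving 2√h = 2√h₀ − (0.00500/A) t.
√h = √4.24 − 0.00500·1540/(2·2.44) = 2.0591 − 1.5779 = 0.48126.
h = 0.48126² = 0.23161 m.

0.232 m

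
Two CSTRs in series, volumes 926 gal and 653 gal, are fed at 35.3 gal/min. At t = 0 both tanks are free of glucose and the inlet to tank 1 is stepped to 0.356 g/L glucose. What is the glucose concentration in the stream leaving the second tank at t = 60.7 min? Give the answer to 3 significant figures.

0.269 g/L

Time constants: τᵢ = Vᵢ/Q for each well-mixed tank.
τ₁ = 926/35.3 = 26.232 min; τ₂ = 653/35.3 = 18.499 min.
Tank 1: C₁ = C_in(1 − e^(−t/τ₁)). Tank 2 (τ₁ ≠ τ₂): C₂ = C_in[1 − (τ₁ e^(−t/τ₁) − τ₂ e^(−t/τ₂))/(τ₁ − τ₂)].
At t = 60.7: e^(−t/τ₁) = 0.098871, e^(−t/τ₂) = 0.037578.
C₂ = 0.356·[1 − (26.232·0.098871 − 18.499·0.037578)/(7.7337)] = 0.356·0.75452 = 0.26861 g/L.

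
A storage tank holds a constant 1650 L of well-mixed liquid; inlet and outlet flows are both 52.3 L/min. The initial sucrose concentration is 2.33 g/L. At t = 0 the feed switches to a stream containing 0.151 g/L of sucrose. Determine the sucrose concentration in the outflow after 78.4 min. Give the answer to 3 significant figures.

Accumulation = in − out for the solute gives V dC/dt = Q(C_in − C).
So dC/dt = (C_in − C)/τ with τ = V/Q = 1650/52.3 = 31.549 min.
Solution: C(t) = C_in + (C₀ − C_in) e^(−t/τ).
C(78.4) = 0.151 + (2.33 − 0.151)·e^(−78.4/31.549) = 0.151 + (2.1790)·0.083322 = 0.33256 g/L.

0.333 g/L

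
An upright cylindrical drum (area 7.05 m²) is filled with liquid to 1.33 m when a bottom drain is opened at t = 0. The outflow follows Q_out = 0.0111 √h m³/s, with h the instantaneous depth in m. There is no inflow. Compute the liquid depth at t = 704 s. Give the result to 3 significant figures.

With no inflow, A dh/dt = −0.0111 √h.
Separate and integrate: 2(√h − √h₀) = −(0.0111/A) t.
√h = √1.33 − 0.0111·704/(2·7.05) = 1.1533 − 0.55421 = 0.59904.
h = 0.59904² = 0.35885 m.

0.359 m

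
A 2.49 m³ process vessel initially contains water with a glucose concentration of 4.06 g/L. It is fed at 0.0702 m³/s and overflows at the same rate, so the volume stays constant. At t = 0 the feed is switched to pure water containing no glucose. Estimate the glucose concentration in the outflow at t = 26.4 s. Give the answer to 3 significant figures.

Accumulation = in − out for the solute gives V dC/dt = Q(C_in − C).
So dC/dt = (C_in − C)/τ with τ = V/Q = 2.49/0.0702 = 35.470 s.
C approaches C_in exponentially: C(t) = C_in + (C₀ − C_in) e^(−t/τ).
C(26.4) = 0 + (4.06 − 0)·e^(−26.4/35.470) = 0 + (4.0600)·0.47507 = 1.9288 g/L.

1.93 g/L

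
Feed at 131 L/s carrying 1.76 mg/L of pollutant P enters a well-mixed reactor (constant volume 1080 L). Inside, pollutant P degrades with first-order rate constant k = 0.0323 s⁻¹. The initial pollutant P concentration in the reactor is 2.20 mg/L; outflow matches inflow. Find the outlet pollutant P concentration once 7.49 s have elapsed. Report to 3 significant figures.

Species balance: V dC/dt = Q C_in − Q C − k V C.
This is linear with rate a = Q/V + k = 0.15360 s⁻¹.
C_ss = Q C_in/(Q + kV) = 1.3899 mg/L; C(t) = C_ss + (C₀ − C_ss) e^(−a t).
C(7.49) = 1.3899 + (0.81011)·e^(−0.15360·7.49) = 1.3899 + (0.81011)·0.31650 = 1.6463 mg/L.

1.65 mg/L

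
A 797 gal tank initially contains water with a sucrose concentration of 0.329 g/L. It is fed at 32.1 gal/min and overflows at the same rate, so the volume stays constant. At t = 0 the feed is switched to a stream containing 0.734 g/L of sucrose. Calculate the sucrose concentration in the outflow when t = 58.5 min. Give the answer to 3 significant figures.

0.696 g/L

Mass balance on the solute (V constant): V dC/dt = Q(C_in − C).
Rewrite as dC/dt + C/τ = C_in/τ, τ = V/Q = 24.829 min.
Solution: C(t) = C_in + (C₀ − C_in) e^(−t/τ).
C(58.5) = 0.734 + (0.329 − 0.734)·e^(−58.5/24.829) = 0.734 + (-0.40500)·0.094785 = 0.69561 g/L.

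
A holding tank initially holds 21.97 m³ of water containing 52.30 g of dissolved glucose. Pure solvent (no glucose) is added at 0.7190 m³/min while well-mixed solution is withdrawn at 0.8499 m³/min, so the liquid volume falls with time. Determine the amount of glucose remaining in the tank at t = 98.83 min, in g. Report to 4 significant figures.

0.1631 g

Let m(t) be the amount of glucose. Volume: V(t) = V₀ + (Q_in − Q_out) t = 21.97 − 0.130900 t; V(98.83) = 9.03315 m³.
Species balance (pure solvent in): dm/dt = −Q_out · m/V(t).
Separate: dm/m = −Q_out dt/V(t) ⇒ ln(m/m₀) = −(Q_out/(Q_in−Q_out)) ln(V/V₀).
m = m₀ (V₀/V)^(Q_out/(Q_in−Q_out)) = 52.30 × (21.97/9.03315)^(-6.49274) = 0.163066 g.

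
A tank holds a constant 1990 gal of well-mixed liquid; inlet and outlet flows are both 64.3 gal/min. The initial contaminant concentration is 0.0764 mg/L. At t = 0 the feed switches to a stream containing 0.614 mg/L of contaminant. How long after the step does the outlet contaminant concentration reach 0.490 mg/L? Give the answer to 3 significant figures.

45.4 min

Species balance on the tank: V dC/dt = Q(C_in − C), so τ = V/Q = 30.949 min.
C(t) = C_in + (C₀ − C_in) e^(−t/τ). Set C = 0.490 and solve for t:
e^(−t/τ) = (C − C_in)/(C₀ − C_in) = (0.490 − 0.614)/(0.0764 − 0.614) = 0.23065
t = −τ ln(…) = 30.949 × 1.4668 = 45.397 min.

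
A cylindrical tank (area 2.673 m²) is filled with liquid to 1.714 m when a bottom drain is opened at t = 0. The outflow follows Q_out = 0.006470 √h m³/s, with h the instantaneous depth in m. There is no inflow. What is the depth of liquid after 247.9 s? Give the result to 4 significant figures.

1.018 m

With no inflow, A dh/dt = −0.006470 √h.
∫ h^(−1/2) dh = −(0.006470/A) ∫ dt, giving 2√h = 2√h₀ − (0.006470/A) t.
√h = √1.714 − 0.006470·247.9/(2·2.673) = 1.30920 − 0.300021 = 1.00918.
h = 1.00918² = 1.01844 m.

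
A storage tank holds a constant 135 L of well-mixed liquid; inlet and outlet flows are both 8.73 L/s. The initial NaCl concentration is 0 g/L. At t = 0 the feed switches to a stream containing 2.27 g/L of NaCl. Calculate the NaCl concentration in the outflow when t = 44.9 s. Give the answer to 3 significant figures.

2.15 g/L

Transient balance on the dissolved component: V dC/dt = Q(C_in − C).
So dC/dt = (C_in − C)/τ with τ = V/Q = 135/8.73 = 15.464 s.
Solution: C(t) = C_in + (C₀ − C_in) e^(−t/τ).
C(44.9) = 2.27 + (0 − 2.27)·e^(−44.9/15.464) = 2.27 + (-2.2700)·0.054829 = 2.1455 g/L.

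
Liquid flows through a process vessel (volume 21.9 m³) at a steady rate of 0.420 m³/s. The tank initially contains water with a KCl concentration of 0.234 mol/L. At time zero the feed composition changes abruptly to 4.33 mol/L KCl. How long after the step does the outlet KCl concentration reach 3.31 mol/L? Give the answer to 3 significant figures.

72.5 s

Species balance: V dC/dt = Q(C_in − C) ⇒ τ = V/Q = 52.143 s.
C(t) = C_in + (C₀ − C_in) e^(−t/τ). Set C = 3.31 and solve for t:
e^(−t/τ) = (C − C_in)/(C₀ − C_in) = (3.31 − 4.33)/(0.234 − 4.33) = 0.24902
t = −τ ln(…) = 52.143 × 1.3902 = 72.489 s.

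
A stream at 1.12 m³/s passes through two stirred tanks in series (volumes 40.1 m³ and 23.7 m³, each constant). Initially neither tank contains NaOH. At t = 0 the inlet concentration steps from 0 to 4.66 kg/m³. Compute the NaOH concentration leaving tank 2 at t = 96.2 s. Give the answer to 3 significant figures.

3.96 kg/m³

Species balance on tank i: dCᵢ/dt = (Cᵢ₋₁ − Cᵢ)/τᵢ with τᵢ = Vᵢ/Q.
τ₁ = 40.1/1.12 = 35.804 s; τ₂ = 23.7/1.12 = 21.161 s.
Tank 1: C₁ = C_in(1 − e^(−t/τ₁)). Tank 2 (τ₁ ≠ τ₂): C₂ = C_in[1 − (τ₁ e^(−t/τ₁) − τ₂ e^(−t/τ₂))/(τ₁ − τ₂)].
At t = 96.2: e^(−t/τ₁) = 0.068093, e^(−t/τ₂) = 0.010608.
C₂ = 4.66·[1 − (35.804·0.068093 − 21.161·0.010608)/(14.643)] = 4.66·0.84883 = 3.9556 kg/m³.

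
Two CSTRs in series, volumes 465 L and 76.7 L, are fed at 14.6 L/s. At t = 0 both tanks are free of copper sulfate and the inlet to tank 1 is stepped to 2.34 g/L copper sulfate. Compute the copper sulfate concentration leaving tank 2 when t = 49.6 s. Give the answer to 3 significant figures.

1.75 g/L

Time constants: τᵢ = Vᵢ/Q for each well-mixed tank.
τ₁ = 465/14.6 = 31.849 s; τ₂ = 76.7/14.6 = 5.2534 s.
Solving the cascade with C₁(0)=C₂(0)=0 gives C₂(t) = C_in[1 − (τ₁ e^(−t/τ₁) − τ₂ e^(−t/τ₂))/(τ₁ − τ₂)].
At t = 49.6: e^(−t/τ₁) = 0.21070, e^(−t/τ₂) = 7.9364e-05.
C₂ = 2.34·[1 − (31.849·0.21070 − 5.2534·7.9364e-05)/(26.596)] = 2.34·0.74770 = 1.7496 g/L.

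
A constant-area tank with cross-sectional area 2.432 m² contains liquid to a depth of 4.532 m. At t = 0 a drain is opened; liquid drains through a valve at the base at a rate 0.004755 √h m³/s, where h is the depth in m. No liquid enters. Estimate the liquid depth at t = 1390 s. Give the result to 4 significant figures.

With no inflow, A dh/dt = −0.004755 √h.
∫ h^(−1/2) dh = −(0.004755/A) ∫ dt, giving 2√h = 2√h₀ − (0.004755/A) t.
√h = √4.532 − 0.004755·1390/(2·2.432) = 2.12885 − 1.35885 = 0.769999.
h = 0.769999² = 0.592898 m.

0.5929 m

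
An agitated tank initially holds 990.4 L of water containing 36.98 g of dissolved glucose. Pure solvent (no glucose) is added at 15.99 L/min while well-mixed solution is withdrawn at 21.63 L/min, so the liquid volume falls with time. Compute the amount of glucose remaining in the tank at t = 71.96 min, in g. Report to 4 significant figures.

Total volume: dV/dt = Q_in − Q_out = -5.64000 L/min, so V(t) = 990.4 − 5.64000 t and V(71.96) = 584.546 L.
Species balance (pure solvent in): dm/dt = −Q_out · m/V(t).
dm/m = −Q_out dt/(V₀ − 5.64000 t); integrating gives ln(m/m₀) = −(Q_out/(Q_in−Q_out)) ln(V/V₀).
m = m₀ (V₀/V)^(Q_out/(Q_in−Q_out)) = 36.98 × (990.4/584.546)^(-3.83511) = 4.89505 g.

4.895 g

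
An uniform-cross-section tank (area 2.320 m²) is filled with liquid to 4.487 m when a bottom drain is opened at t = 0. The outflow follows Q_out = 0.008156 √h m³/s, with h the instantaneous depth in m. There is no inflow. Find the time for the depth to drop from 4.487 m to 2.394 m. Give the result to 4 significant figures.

324.8 s

A dh/dt = −Q_out = −0.008156 √h.
∫ h^(−1/2) dh = −(0.008156/A) ∫ dt, giving 2√h = 2√h₀ − (0.008156/A) t.
t = 2A(√h₀ − √h)/0.008156 = 2·2.320·(√4.487 − √2.394)/0.008156
  = 4.64000 × (2.11825 − 1.54726) / 0.008156 = 324.845 s.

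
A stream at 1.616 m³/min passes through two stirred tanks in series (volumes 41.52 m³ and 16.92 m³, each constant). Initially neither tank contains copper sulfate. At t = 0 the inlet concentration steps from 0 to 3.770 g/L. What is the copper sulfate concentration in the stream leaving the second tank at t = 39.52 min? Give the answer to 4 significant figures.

2.463 g/L

Time constants: τᵢ = Vᵢ/Q for each well-mixed tank.
τ₁ = 41.52/1.616 = 25.6931 min; τ₂ = 16.92/1.616 = 10.4703 min.
Solving the cascade with C₁(0)=C₂(0)=0 gives C₂(t) = C_in[1 − (τ₁ e^(−t/τ₁) − τ₂ e^(−t/τ₂))/(τ₁ − τ₂)].
At t = 39.52: e^(−t/τ₁) = 0.214776, e^(−t/τ₂) = 0.0229489.
C₂ = 3.770·[1 − (25.6931·0.214776 − 10.4703·0.0229489)/(15.2228)] = 3.770·0.653284 = 2.46288 g/L.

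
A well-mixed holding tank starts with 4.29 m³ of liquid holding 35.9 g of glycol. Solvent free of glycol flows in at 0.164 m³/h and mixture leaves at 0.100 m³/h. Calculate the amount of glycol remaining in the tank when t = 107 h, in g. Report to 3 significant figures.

8.08 g

Let m(t) be the amount of glycol. Volume: V(t) = V₀ + (Q_in − Q_out) t = 4.29 + 0.064000 t; V(107) = 11.138 m³.
No glycol enters, so dm/dt = −Q_out · (m/V).
dm/m = −Q_out dt/(V₀ + 0.064000 t); integrating gives ln(m/m₀) = −(Q_out/(Q_in−Q_out)) ln(V/V₀).
m = m₀ (V₀/V)^(Q_out/(Q_in−Q_out)) = 35.9 × (4.29/11.138)^(1.5625) = 8.0849 g.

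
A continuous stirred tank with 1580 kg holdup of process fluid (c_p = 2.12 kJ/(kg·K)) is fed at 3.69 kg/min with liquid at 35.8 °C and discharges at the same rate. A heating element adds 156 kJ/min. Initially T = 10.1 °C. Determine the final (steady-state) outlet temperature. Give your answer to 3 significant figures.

First-law balance (no shaft work): M c_p dT/dt = ṁ c_p (T_in − T) + 156.
At steady state dT/dt = 0 ⇒ T_ss = T_in + Q̇/(ṁ c_p) = 35.8 + 156/(3.69·2.12) = 55.742 °C.

55.7 °C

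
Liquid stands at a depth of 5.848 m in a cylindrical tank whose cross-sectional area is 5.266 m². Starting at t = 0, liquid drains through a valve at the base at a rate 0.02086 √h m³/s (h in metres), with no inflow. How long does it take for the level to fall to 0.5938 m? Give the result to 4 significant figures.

With no inflow, A dh/dt = −0.02086 √h.
Separate and integrate: 2(√h − √h₀) = −(0.02086/A) t.
t = 2A(√h₀ − √h)/0.02086 = 2·5.266·(√5.848 − √0.5938)/0.02086
  = 10.5320 × (2.41826 − 0.770584) / 0.02086 = 831.897 s.

831.9 s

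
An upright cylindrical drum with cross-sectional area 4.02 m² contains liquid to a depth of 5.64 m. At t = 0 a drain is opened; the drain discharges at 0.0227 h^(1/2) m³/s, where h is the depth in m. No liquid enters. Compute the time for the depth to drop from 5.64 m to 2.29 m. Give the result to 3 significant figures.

305 s

Volume balance on the tank: A dh/dt = −0.0227 √h.
This is separable: 2 d(√h)/dt = −0.0227/A, so √h = √h₀ − (0.0227/(2A)) t.
t = 2A(√h₀ − √h)/0.0227 = 2·4.02·(√5.64 − √2.29)/0.0227
  = 8.0400 × (2.3749 − 1.5133) / 0.0227 = 305.16 s.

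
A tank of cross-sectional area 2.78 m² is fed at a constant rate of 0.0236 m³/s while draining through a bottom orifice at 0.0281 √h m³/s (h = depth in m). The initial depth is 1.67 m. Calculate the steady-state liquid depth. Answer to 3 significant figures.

A dh/dt = Q_in − 0.0281 √h. Steady state requires inflow = outflow:
Q_in = 0.0281 √h_ss ⇒ √h_ss = 0.0236/0.0281 = 0.83986.
h_ss = 0.83986² = 0.70536 m. (Since h₀ = 1.67 m > h_ss, the level will fall toward this value.)

0.705 m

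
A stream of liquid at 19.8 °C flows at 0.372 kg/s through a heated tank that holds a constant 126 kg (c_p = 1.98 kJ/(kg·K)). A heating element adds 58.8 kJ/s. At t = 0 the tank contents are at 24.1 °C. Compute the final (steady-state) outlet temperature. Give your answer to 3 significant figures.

Unsteady energy balance on the tank contents: M c_p dT/dt = ṁ c_p (T_in − T) + 58.8.
At steady state dT/dt = 0 ⇒ T_ss = T_in + Q̇/(ṁ c_p) = 19.8 + 58.8/(0.372·1.98) = 99.631 °C.

99.6 °C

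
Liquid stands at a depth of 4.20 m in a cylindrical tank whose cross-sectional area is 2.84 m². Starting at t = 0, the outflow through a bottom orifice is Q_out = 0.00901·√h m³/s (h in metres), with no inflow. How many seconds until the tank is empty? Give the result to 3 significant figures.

1290 s

Accumulation of liquid (constant cross-section A): A dh/dt = −0.00901 √h.
This is separable: 2 d(√h)/dt = −0.00901/A, so √h = √h₀ − (0.00901/(2A)) t.
Set h = 0: 2√h₀ = (0.00901/A) t_empty ⇒ t_empty = 2A√h₀/0.00901.
t_empty = 2·2.84·√4.20/0.00901 = 5.6800·2.0494/0.00901 = 1292.0 s.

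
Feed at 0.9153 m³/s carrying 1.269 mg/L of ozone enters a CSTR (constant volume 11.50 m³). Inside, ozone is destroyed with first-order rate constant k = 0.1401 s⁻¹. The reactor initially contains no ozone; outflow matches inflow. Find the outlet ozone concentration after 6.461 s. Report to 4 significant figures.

Accumulation = in − out − consumed: V dC/dt = Q C_in − Q C − k V C.
dC/dt = (Q/V) C_in − (Q/V + k) C; effective rate a = Q/V + k = 0.0795913 + 0.1401 = 0.219691 s⁻¹.
C_ss = Q C_in/(Q + kV) = 0.459742 mg/L; C(t) = C_ss + (C₀ − C_ss) e^(−a t).
C(6.461) = 0.459742 + (-0.459742)·e^(−0.219691·6.461) = 0.459742 + (-0.459742)·0.241853 = 0.348552 mg/L.

0.3486 mg/L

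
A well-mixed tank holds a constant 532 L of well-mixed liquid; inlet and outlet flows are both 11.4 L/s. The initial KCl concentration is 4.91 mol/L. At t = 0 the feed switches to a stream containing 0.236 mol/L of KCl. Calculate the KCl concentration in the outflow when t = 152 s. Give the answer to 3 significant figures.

Mass balance on the solute (V constant): V dC/dt = Q(C_in − C).
So dC/dt = (C_in − C)/τ with τ = V/Q = 532/11.4 = 46.667 s.
C approaches C_in exponentially: C(t) = C_in + (C₀ − C_in) e^(−t/τ).
C(152) = 0.236 + (4.91 − 0.236)·e^(−152/46.667) = 0.236 + (4.6740)·0.038498 = 0.41594 mol/L.

0.416 mol/L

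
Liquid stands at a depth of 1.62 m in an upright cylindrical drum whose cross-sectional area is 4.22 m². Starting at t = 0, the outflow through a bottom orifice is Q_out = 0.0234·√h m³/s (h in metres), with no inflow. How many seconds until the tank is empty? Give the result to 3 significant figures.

A dh/dt = −Q_out = −0.0234 √h.
This is separable: 2 d(√h)/dt = −0.0234/A, so √h = √h₀ − (0.0234/(2A)) t.
Tank is empty when √h = 0: t_empty = 2A√h₀/0.0234.
t_empty = 2·4.22·√1.62/0.0234 = 8.4400·1.2728/0.0234 = 459.08 s.

459 s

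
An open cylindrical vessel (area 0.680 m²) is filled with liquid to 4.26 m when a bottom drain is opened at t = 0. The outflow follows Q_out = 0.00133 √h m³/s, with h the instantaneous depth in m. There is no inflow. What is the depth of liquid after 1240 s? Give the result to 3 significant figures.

A dh/dt = −Q_out = −0.00133 √h.
∫ h^(−1/2) dh = −(0.00133/A) ∫ dt, giving 2√h = 2√h₀ − (0.00133/A) t.
√h = √4.26 − 0.00133·1240/(2·0.680) = 2.0640 − 1.2126 = 0.85133.
h = 0.85133² = 0.72476 m.

0.725 m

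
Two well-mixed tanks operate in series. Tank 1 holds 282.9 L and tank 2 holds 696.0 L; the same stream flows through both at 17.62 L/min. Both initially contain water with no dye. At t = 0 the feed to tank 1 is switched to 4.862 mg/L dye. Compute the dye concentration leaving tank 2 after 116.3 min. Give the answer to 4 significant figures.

4.433 mg/L

Species balance on tank i: dCᵢ/dt = (Cᵢ₋₁ − Cᵢ)/τᵢ with τᵢ = Vᵢ/Q.
τ₁ = 282.9/17.62 = 16.0556 min; τ₂ = 696.0/17.62 = 39.5006 min.
Solving the cascade with C₁(0)=C₂(0)=0 gives C₂(t) = C_in[1 − (τ₁ e^(−t/τ₁) − τ₂ e^(−t/τ₂))/(τ₁ − τ₂)].
At t = 116.3: e^(−t/τ₁) = 0.000714755, e^(−t/τ₂) = 0.0526409.
C₂ = 4.862·[1 − (16.0556·0.000714755 − 39.5006·0.0526409)/(-23.4449)] = 4.862·0.911799 = 4.43317 mg/L.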